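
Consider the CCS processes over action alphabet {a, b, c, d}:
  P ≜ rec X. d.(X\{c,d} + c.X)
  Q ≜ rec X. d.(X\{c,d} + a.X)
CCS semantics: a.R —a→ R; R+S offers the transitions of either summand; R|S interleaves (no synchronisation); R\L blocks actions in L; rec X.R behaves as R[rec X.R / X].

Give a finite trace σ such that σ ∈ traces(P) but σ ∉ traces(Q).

dc

P's transition system — 2 states:
  u0 = rec X. d.(X\{c,d} + c.X) has moves ··d··> u1
  u1 = (rec X. d.(X\{c,d} + c.X))\{c,d} + c.(rec X. d.(X\{c,d} + c.X)) has moves ··c··> u0
Q's transition system — 2 states:
  v0 = rec X. d.(X\{c,d} + a.X) has moves ··d··> v1
  v1 = (rec X. d.(X\{c,d} + a.X))\{c,d} + a.(rec X. d.(X\{c,d} + a.X)) has moves ··a··> v0
Run σ = ⟨dc⟩ on P: start {u0}
  [1] d ⇒ {u1}
  [2] c ⇒ {u0}
  — P admits the full trace.
Run σ = ⟨dc⟩ on Q: start {v0}
  [1] d ⇒ {v1}
  [2] c ⇒ ∅ (Q stuck)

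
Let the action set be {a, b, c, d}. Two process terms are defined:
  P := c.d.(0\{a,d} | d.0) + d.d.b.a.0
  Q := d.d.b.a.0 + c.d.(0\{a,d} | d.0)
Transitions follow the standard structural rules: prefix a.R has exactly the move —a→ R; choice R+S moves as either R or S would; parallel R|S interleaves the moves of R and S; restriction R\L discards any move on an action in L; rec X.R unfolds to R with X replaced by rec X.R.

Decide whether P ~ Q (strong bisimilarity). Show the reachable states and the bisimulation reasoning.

LTS(P): 8 reachable states
  s0 = c.d.(0\{a,d} | d.0) + d.d.b.a.0 :: =c=> s1, =d=> s2
  s1 = d.(0\{a,d} | d.0) :: =d=> s3
  s2 = d.b.a.0 :: =d=> s4
  s3 = 0\{a,d} | d.0 :: =d=> s5
  s4 = b.a.0 :: =b=> s6
  s5 = 0\{a,d} | 0 :: stopped
  s6 = a.0 :: =a=> s7
  s7 = 0 :: stopped
LTS(Q): 8 reachable states
  t0 = d.d.b.a.0 + c.d.(0\{a,d} | d.0) :: =c=> t1, =d=> t2
  t1 = d.(0\{a,d} | d.0) :: =d=> t3
  t2 = d.b.a.0 :: =d=> t4
  t3 = 0\{a,d} | d.0 :: =d=> t5
  t4 = b.a.0 :: =b=> t6
  t5 = 0\{a,d} | 0 :: stopped
  t6 = a.0 :: =a=> t7
  t7 = 0 :: stopped
Partition-refinement fixed point:
  B0 = {s0, t0}
  B1 = {s2, t2}
  B2 = {s4, t4}
  B3 = {s6, t6}
  B4 = {s5, s7, t5, t7}
  B5 = {s1, t1}
  B6 = {s3, t3}
s0 ∈ B0, t0 ∈ B0 → same block

YES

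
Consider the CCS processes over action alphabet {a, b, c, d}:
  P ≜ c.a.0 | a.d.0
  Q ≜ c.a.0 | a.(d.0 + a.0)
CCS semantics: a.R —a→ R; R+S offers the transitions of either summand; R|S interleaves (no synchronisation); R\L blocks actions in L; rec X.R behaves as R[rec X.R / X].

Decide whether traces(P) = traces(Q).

P's transition system — 9 states:
  p0 = c.a.0 | a.d.0 | =a=> p1, =c=> p2
  p1 = c.a.0 | d.0 | =c=> p3, =d=> p4
  p2 = a.0 | a.d.0 | =a=> p3, =a=> p5
  p3 = a.0 | d.0 | =a=> p6, =d=> p7
  p4 = c.a.0 | 0 | =c=> p7
  p5 = 0 | a.d.0 | =a=> p6
  p6 = 0 | d.0 | =d=> p8
  p7 = a.0 | 0 | =a=> p8
  p8 = 0 | 0 | (no moves)
Q's transition system — 9 states:
  q0 = c.a.0 | a.(d.0 + a.0) | =a=> q1, =c=> q2
  q1 = c.a.0 | (d.0 + a.0) | =a=> q3, =c=> q4, =d=> q3
  q2 = a.0 | a.(d.0 + a.0) | =a=> q4, =a=> q5
  q3 = c.a.0 | 0 | =c=> q6
  q4 = a.0 | (d.0 + a.0) | =a=> q6, =a=> q7, =d=> q6
  q5 = 0 | a.(d.0 + a.0) | =a=> q7
  q6 = a.0 | 0 | =a=> q8
  q7 = 0 | (d.0 + a.0) | =a=> q8, =d=> q8
  q8 = 0 | 0 | (no moves)
Trace ⟨aa⟩ through Q, begin at {q0}:
  after a @ step 1: {q1}
  after a @ step 2: {q3}
  — Q admits the full trace.
Trace ⟨aa⟩ through P, begin at {p0}:
  after a @ step 1: {p1}
  after a @ step 2: no successor for P

trace-distinct — witness ⟨aa⟩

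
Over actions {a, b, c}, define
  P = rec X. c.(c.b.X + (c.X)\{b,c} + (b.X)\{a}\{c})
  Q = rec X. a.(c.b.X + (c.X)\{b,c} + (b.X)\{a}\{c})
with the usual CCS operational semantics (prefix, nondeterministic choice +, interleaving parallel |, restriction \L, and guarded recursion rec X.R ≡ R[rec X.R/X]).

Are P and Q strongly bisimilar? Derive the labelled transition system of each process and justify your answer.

Reachable graph of P (4 states):
  s0 = rec X. c.(c.b.X + (c.X)\{b,c} + (b.X)\{a}\{c}) → --c--▸ s1
  s1 = c.b.(rec X. c.(c.b.X + (c.X)\{b,c} + (b.X)\{a}\{c})) + (c.(rec X. c.(c.b.X + (c.X)\{b,c} + (b.X)\{a}\{c})))\{b,c} + (b.(rec X. c.(c.b.X + (c.X)\{b,c} + (b.X)\{a}\{c})))\{a}\{c} → --b--▸ s2, --c--▸ s3
  s2 = (rec X. c.(c.b.X + (c.X)\{b,c} + (b.X)\{a}\{c}))\{a}\{c} → ∅
  s3 = b.(rec X. c.(c.b.X + (c.X)\{b,c} + (b.X)\{a}\{c})) → --b--▸ s0
Reachable graph of Q (4 states):
  t0 = rec X. a.(c.b.X + (c.X)\{b,c} + (b.X)\{a}\{c}) → --a--▸ t1
  t1 = c.b.(rec X. a.(c.b.X + (c.X)\{b,c} + (b.X)\{a}\{c})) + (c.(rec X. a.(c.b.X + (c.X)\{b,c} + (b.X)\{a}\{c})))\{b,c} + (b.(rec X. a.(c.b.X + (c.X)\{b,c} + (b.X)\{a}\{c})))\{a}\{c} → --b--▸ t2, --c--▸ t3
  t2 = (rec X. a.(c.b.X + (c.X)\{b,c} + (b.X)\{a}\{c}))\{a}\{c} → ∅
  t3 = b.(rec X. a.(c.b.X + (c.X)\{b,c} + (b.X)\{a}\{c})) → --b--▸ t0
Bisimilarity quotient blocks:
  B0 = {s0}
  B1 = {s1}
  B2 = {s3}
  B3 = {s2, t2}
  B4 = {t0}
  B5 = {t1}
  B6 = {t3}
s0 ∈ B0, t0 ∈ B4 → different blocks

P ≁ Q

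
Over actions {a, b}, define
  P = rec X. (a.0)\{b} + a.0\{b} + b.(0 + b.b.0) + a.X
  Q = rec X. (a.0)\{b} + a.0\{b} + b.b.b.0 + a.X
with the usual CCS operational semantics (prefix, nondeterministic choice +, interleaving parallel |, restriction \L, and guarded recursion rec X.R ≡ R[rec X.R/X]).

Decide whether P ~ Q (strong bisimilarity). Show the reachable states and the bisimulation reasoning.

P's transition system — 5 states:
  m0 = rec X. (a.0)\{b} + a.0\{b} + b.(0 + b.b.0) + a.X → --a--▸ m0, --a--▸ m1, --b--▸ m2
  m1 = 0\{b} → (no moves)
  m2 = 0 + b.b.0 → --b--▸ m3
  m3 = b.0 → --b--▸ m4
  m4 = 0 → (no moves)
Q's transition system — 5 states:
  n0 = rec X. (a.0)\{b} + a.0\{b} + b.b.b.0 + a.X → --a--▸ n0, --a--▸ n1, --b--▸ n2
  n1 = 0\{b} → (no moves)
  n2 = b.b.0 → --b--▸ n3
  n3 = b.0 → --b--▸ n4
  n4 = 0 → (no moves)
Bisimilarity quotient blocks:
  B0 = {m0, n0}
  B1 = {m2, n2}
  B2 = {m3, n3}
  B3 = {m1, m4, n1, n4}
m0 ∈ B0, n0 ∈ B0 → same block

bisimilar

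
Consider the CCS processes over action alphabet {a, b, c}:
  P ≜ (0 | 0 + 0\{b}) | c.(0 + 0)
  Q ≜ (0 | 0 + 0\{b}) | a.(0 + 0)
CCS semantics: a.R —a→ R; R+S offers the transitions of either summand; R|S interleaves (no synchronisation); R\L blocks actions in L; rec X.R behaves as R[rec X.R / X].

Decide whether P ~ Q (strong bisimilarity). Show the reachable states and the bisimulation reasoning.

P ≁ Q

P's transition system — 2 states:
  s0 = (0 | 0 + 0\{b}) | c.(0 + 0) has moves —c→ s1
  s1 = (0 | 0 + 0\{b}) | (0 + 0) has moves ∅
Q's transition system — 2 states:
  t0 = (0 | 0 + 0\{b}) | a.(0 + 0) has moves —a→ t1
  t1 = (0 | 0 + 0\{b}) | (0 + 0) has moves ∅
Partition-refinement fixed point:
  B0 = {s0}
  B1 = {s1, t1}
  B2 = {t0}
s0 ∈ B0, t0 ∈ B2 → different blocks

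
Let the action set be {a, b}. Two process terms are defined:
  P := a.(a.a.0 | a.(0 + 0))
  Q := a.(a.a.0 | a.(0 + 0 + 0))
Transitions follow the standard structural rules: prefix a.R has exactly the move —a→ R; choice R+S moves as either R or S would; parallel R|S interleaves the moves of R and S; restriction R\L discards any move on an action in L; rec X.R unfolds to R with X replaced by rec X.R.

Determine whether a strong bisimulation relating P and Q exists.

YES

P's transition system — 7 states:
  m0 = a.(a.a.0 | a.(0 + 0)) | -a-> m1
  m1 = a.a.0 | a.(0 + 0) | -a-> m2, -a-> m3
  m2 = a.0 | a.(0 + 0) | -a-> m4, -a-> m5
  m3 = a.a.0 | (0 + 0) | -a-> m5
  m4 = 0 | a.(0 + 0) | -a-> m6
  m5 = a.0 | (0 + 0) | -a-> m6
  m6 = 0 | (0 + 0) | deadlocked
Q's transition system — 7 states:
  n0 = a.(a.a.0 | a.(0 + 0 + 0)) | -a-> n1
  n1 = a.a.0 | a.(0 + 0 + 0) | -a-> n2, -a-> n3
  n2 = a.0 | a.(0 + 0 + 0) | -a-> n4, -a-> n5
  n3 = a.a.0 | (0 + 0 + 0) | -a-> n5
  n4 = 0 | a.(0 + 0 + 0) | -a-> n6
  n5 = a.0 | (0 + 0 + 0) | -a-> n6
  n6 = 0 | (0 + 0 + 0) | deadlocked
Coarsest stable partition (strong bisimilarity classes):
  B0 = {m0, n0}
  B1 = {m1, n1}
  B2 = {m2, m3, n2, n3}
  B3 = {m4, m5, n4, n5}
  B4 = {m6, n6}
m0 ∈ B0, n0 ∈ B0 → same block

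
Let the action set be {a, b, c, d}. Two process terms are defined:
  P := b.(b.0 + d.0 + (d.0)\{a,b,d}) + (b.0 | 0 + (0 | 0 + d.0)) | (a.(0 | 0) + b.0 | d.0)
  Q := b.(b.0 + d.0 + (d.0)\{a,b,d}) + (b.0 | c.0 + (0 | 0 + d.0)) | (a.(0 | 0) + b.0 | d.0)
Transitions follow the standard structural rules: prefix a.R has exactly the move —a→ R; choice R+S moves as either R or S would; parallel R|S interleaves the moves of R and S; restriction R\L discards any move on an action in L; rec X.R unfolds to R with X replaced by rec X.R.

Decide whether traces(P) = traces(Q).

trace-distinct — witness ⟨c⟩

Reachable graph of P (14 states):
  p0 = b.(b.0 + d.0 + (d.0)\{a,b,d}) + (b.0 | 0 + (0 | 0 + d.0)) | (a.(0 | 0) + b.0 | d.0) :: =a=> p1, =b=> p2, =b=> p3, =b=> p4, =d=> p5, =d=> p6
  p1 = (b.0 | 0 + (0 | 0 + d.0)) | (0 | 0) :: =b=> p7, =d=> p8
  p2 = (b.0 | 0 + (0 | 0 + d.0)) | (0 | d.0) :: =b=> p9, =d=> p1, =d=> p10
  p3 = 0 | 0 | (a.(0 | 0) + b.0 | d.0) :: =a=> p7, =b=> p9, =d=> p11
  p4 = b.0 + d.0 + (d.0)\{a,b,d} :: =b=> p12, =d=> p12
  p5 = (b.0 | 0 + (0 | 0 + d.0)) | (b.0 | 0) :: =b=> p1, =b=> p11, =d=> p13
  p6 = 0 | (a.(0 | 0) + b.0 | d.0) :: =a=> p8, =b=> p10, =d=> p13
  p7 = 0 | 0 | (0 | 0) :: ·
  p8 = 0 | (0 | 0) :: ·
  p9 = 0 | 0 | (0 | d.0) :: =d=> p7
  p10 = 0 | (0 | d.0) :: =d=> p8
  p11 = 0 | 0 | (b.0 | 0) :: =b=> p7
  p12 = 0 :: ·
  p13 = 0 | (b.0 | 0) :: =b=> p8
Reachable graph of Q (22 states):
  q0 = b.(b.0 + d.0 + (d.0)\{a,b,d}) + (b.0 | c.0 + (0 | 0 + d.0)) | (a.(0 | 0) + b.0 | d.0) :: =a=> q1, =b=> q2, =b=> q3, =b=> q4, =c=> q5, =d=> q6, =d=> q7
  q1 = (b.0 | c.0 + (0 | 0 + d.0)) | (0 | 0) :: =b=> q8, =c=> q9, =d=> q10
  q2 = (b.0 | c.0 + (0 | 0 + d.0)) | (0 | d.0) :: =b=> q11, =c=> q12, =d=> q1, =d=> q13
  q3 = 0 | c.0 | (a.(0 | 0) + b.0 | d.0) :: =a=> q8, =b=> q11, =c=> q14, =d=> q15
  q4 = b.0 + d.0 + (d.0)\{a,b,d} :: =b=> q16, =d=> q16
  q5 = b.0 | 0 | (a.(0 | 0) + b.0 | d.0) :: =a=> q9, =b=> q12, =b=> q14, =d=> q17
  q6 = (b.0 | c.0 + (0 | 0 + d.0)) | (b.0 | 0) :: =b=> q1, =b=> q15, =c=> q17, =d=> q18
  q7 = 0 | (a.(0 | 0) + b.0 | d.0) :: =a=> q10, =b=> q13, =d=> q18
  q8 = 0 | c.0 | (0 | 0) :: =c=> q19
  q9 = b.0 | 0 | (0 | 0) :: =b=> q19
  q10 = 0 | (0 | 0) :: ·
  q11 = 0 | c.0 | (0 | d.0) :: =c=> q20, =d=> q8
  q12 = b.0 | 0 | (0 | d.0) :: =b=> q20, =d=> q9
  q13 = 0 | (0 | d.0) :: =d=> q10
  q14 = 0 | 0 | (a.(0 | 0) + b.0 | d.0) :: =a=> q19, =b=> q20, =d=> q21
  q15 = 0 | c.0 | (b.0 | 0) :: =b=> q8, =c=> q21
  q16 = 0 :: ·
  q17 = b.0 | 0 | (b.0 | 0) :: =b=> q21, =b=> q9
  q18 = 0 | (b.0 | 0) :: =b=> q10
  q19 = 0 | 0 | (0 | 0) :: ·
  q20 = 0 | 0 | (0 | d.0) :: =d=> q19
  q21 = 0 | 0 | (b.0 | 0) :: =b=> q19
Run σ = ⟨c⟩ on Q: start {q0}
  [1] c ⇒ {q5}
  — Q admits the full trace.
Run σ = ⟨c⟩ on P: start {p0}
  [1] c ⇒ ∅  — P cannot continue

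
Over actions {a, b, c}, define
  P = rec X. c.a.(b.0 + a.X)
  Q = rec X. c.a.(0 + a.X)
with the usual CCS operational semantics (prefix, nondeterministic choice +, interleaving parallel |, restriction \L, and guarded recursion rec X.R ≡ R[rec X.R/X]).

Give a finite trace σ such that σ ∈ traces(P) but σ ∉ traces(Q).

Reachable graph of P (4 states):
  m0 = rec X. c.a.(b.0 + a.X) → -c-> m1
  m1 = a.(b.0 + a.(rec X. c.a.(b.0 + a.X))) → -a-> m2
  m2 = b.0 + a.(rec X. c.a.(b.0 + a.X)) → -a-> m0, -b-> m3
  m3 = 0 → ·
Reachable graph of Q (3 states):
  n0 = rec X. c.a.(0 + a.X) → -c-> n1
  n1 = a.(0 + a.(rec X. c.a.(0 + a.X))) → -a-> n2
  n2 = 0 + a.(rec X. c.a.(0 + a.X)) → -a-> n0
Run σ = ⟨cab⟩ on P: start {m0}
  after c @ step 1: {m1}
  after a @ step 2: {m2}
  after b @ step 3: {m3}
  ✓ P
Run σ = ⟨cab⟩ on Q: start {n0}
  after c @ step 1: {n1}
  after a @ step 2: {n2}
  after b @ step 3: ∅  — Q cannot continue

cab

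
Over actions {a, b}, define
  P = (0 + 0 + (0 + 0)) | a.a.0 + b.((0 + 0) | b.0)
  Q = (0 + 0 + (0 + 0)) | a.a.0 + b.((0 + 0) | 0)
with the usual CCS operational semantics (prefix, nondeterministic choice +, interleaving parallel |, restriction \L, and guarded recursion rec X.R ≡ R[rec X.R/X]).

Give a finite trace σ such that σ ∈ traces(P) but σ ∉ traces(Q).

bb

LTS(P): 5 reachable states
  m0 = (0 + 0 + (0 + 0)) | a.a.0 + b.((0 + 0) | b.0) | —a→ m1, —b→ m2
  m1 = (0 + 0 + (0 + 0)) | a.0 | —a→ m3
  m2 = (0 + 0) | b.0 | —b→ m4
  m3 = (0 + 0 + (0 + 0)) | 0 | ·
  m4 = (0 + 0) | 0 | ·
LTS(Q): 4 reachable states
  n0 = (0 + 0 + (0 + 0)) | a.a.0 + b.((0 + 0) | 0) | —a→ n1, —b→ n2
  n1 = (0 + 0 + (0 + 0)) | a.0 | —a→ n3
  n2 = (0 + 0) | 0 | ·
  n3 = (0 + 0 + (0 + 0)) | 0 | ·
Trace ⟨bb⟩ through P, begin at {m0}:
  step 1 (b): {m2}
  step 2 (b): {m4}
  — P admits the full trace.
Trace ⟨bb⟩ through Q, begin at {n0}:
  step 1 (b): {n2}
  step 2 (b): no successor for Q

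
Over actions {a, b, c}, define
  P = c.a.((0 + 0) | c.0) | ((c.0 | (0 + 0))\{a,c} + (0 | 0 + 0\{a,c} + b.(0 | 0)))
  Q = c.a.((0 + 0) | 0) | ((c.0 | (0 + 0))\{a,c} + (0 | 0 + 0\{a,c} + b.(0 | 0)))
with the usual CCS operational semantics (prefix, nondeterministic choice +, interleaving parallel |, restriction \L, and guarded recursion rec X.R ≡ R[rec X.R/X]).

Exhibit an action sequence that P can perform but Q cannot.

P's transition system — 8 states:
  s0 = c.a.((0 + 0) | c.0) | ((c.0 | (0 + 0))\{a,c} + (0 | 0 + 0\{a,c} + b.(0 | 0))) :: —b→ s1, —c→ s2
  s1 = c.a.((0 + 0) | c.0) | (0 | 0) :: —c→ s3
  s2 = a.((0 + 0) | c.0) | ((c.0 | (0 + 0))\{a,c} + (0 | 0 + 0\{a,c} + b.(0 | 0))) :: —a→ s4, —b→ s3
  s3 = a.((0 + 0) | c.0) | (0 | 0) :: —a→ s5
  s4 = (0 + 0) | c.0 | ((c.0 | (0 + 0))\{a,c} + (0 | 0 + 0\{a,c} + b.(0 | 0))) :: —b→ s5, —c→ s6
  s5 = (0 + 0) | c.0 | (0 | 0) :: —c→ s7
  s6 = (0 + 0) | 0 | ((c.0 | (0 + 0))\{a,c} + (0 | 0 + 0\{a,c} + b.(0 | 0))) :: —b→ s7
  s7 = (0 + 0) | 0 | (0 | 0) :: (no moves)
Q's transition system — 6 states:
  t0 = c.a.((0 + 0) | 0) | ((c.0 | (0 + 0))\{a,c} + (0 | 0 + 0\{a,c} + b.(0 | 0))) :: —b→ t1, —c→ t2
  t1 = c.a.((0 + 0) | 0) | (0 | 0) :: —c→ t3
  t2 = a.((0 + 0) | 0) | ((c.0 | (0 + 0))\{a,c} + (0 | 0 + 0\{a,c} + b.(0 | 0))) :: —a→ t4, —b→ t3
  t3 = a.((0 + 0) | 0) | (0 | 0) :: —a→ t5
  t4 = (0 + 0) | 0 | ((c.0 | (0 + 0))\{a,c} + (0 | 0 + 0\{a,c} + b.(0 | 0))) :: —b→ t5
  t5 = (0 + 0) | 0 | (0 | 0) :: (no moves)
Trace ⟨cac⟩ through P, begin at {s0}:
  after c @ step 1: {s2}
  after a @ step 2: {s4}
  after c @ step 3: {s6}
  ✓ P
Trace ⟨cac⟩ through Q, begin at {t0}:
  after c @ step 1: {t2}
  after a @ step 2: {t4}
  after c @ step 3: ∅  — Q cannot continue

cac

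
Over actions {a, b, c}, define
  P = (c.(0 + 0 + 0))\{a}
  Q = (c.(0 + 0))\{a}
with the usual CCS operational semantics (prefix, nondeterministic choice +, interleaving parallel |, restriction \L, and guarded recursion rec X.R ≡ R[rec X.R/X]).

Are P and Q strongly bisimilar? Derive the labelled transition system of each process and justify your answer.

Reachable graph of P (2 states):
  m0 = (c.(0 + 0 + 0))\{a} :: ··c··> m1
  m1 = (0 + 0 + 0)\{a} :: (no moves)
Reachable graph of Q (2 states):
  n0 = (c.(0 + 0))\{a} :: ··c··> n1
  n1 = (0 + 0)\{a} :: (no moves)
Coarsest stable partition (strong bisimilarity classes):
  B0 = {m0, n0}
  B1 = {m1, n1}
m0 ∈ B0, n0 ∈ B0 → same block

bisimilar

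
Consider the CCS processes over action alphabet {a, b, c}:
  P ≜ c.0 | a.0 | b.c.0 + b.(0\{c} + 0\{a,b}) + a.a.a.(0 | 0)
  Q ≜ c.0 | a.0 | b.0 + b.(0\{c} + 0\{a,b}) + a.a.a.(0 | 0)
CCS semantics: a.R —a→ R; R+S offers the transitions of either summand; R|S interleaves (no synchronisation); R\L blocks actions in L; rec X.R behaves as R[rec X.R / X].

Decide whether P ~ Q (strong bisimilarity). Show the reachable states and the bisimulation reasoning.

NO

P's transition system — 16 states:
  u0 = c.0 | a.0 | b.c.0 + b.(0\{c} + 0\{a,b}) + a.a.a.(0 | 0) has moves -a-> u1, -a-> u2, -b-> u3, -b-> u4, -c-> u5
  u1 = a.a.(0 | 0) has moves -a-> u6
  u2 = c.0 | 0 | b.c.0 has moves -b-> u7, -c-> u8
  u3 = 0\{c} + 0\{a,b} has moves ∅
  u4 = c.0 | a.0 | c.0 has moves -a-> u7, -c-> u10, -c-> u9
  u5 = 0 | a.0 | b.c.0 has moves -a-> u8, -b-> u9
  u6 = a.(0 | 0) has moves -a-> u11
  u7 = c.0 | 0 | c.0 has moves -c-> u12, -c-> u13
  u8 = 0 | 0 | b.c.0 has moves -b-> u12
  u9 = 0 | a.0 | c.0 has moves -a-> u12, -c-> u14
  u10 = c.0 | a.0 | 0 has moves -a-> u13, -c-> u14
  u11 = 0 | 0 has moves ∅
  u12 = 0 | 0 | c.0 has moves -c-> u15
  u13 = c.0 | 0 | 0 has moves -c-> u15
  u14 = 0 | a.0 | 0 has moves -a-> u15
  u15 = 0 | 0 | 0 has moves ∅
Q's transition system — 12 states:
  v0 = c.0 | a.0 | b.0 + b.(0\{c} + 0\{a,b}) + a.a.a.(0 | 0) has moves -a-> v1, -a-> v2, -b-> v3, -b-> v4, -c-> v5
  v1 = a.a.(0 | 0) has moves -a-> v6
  v2 = c.0 | 0 | b.0 has moves -b-> v7, -c-> v8
  v3 = 0\{c} + 0\{a,b} has moves ∅
  v4 = c.0 | a.0 | 0 has moves -a-> v7, -c-> v9
  v5 = 0 | a.0 | b.0 has moves -a-> v8, -b-> v9
  v6 = a.(0 | 0) has moves -a-> v10
  v7 = c.0 | 0 | 0 has moves -c-> v11
  v8 = 0 | 0 | b.0 has moves -b-> v11
  v9 = 0 | a.0 | 0 has moves -a-> v11
  v10 = 0 | 0 has moves ∅
  v11 = 0 | 0 | 0 has moves ∅
Partition-refinement fixed point:
  B0 = {u0}
  B1 = {u11, u15, u3, v10, v11, v3}
  B2 = {u4}
  B3 = {u7}
  B4 = {u12, u13, v7}
  B5 = {u10, u9, v4}
  B6 = {u14, u6, v6, v9}
  B7 = {u1, v1}
  B8 = {u2}
  B9 = {u8}
  B10 = {u5}
  B11 = {v0}
  B12 = {v2}
  B13 = {v8}
  B14 = {v5}
u0 ∈ B0, v0 ∈ B11 → different blocks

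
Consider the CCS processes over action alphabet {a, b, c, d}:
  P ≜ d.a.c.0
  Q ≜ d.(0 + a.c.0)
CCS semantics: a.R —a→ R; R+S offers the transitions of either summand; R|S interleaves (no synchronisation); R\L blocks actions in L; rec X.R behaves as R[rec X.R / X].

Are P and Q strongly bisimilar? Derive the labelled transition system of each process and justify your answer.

P ~ Q

P's transition system — 4 states:
  s0 = d.a.c.0 | -d-> s1
  s1 = a.c.0 | -a-> s2
  s2 = c.0 | -c-> s3
  s3 = 0 | ·
Q's transition system — 4 states:
  t0 = d.(0 + a.c.0) | -d-> t1
  t1 = 0 + a.c.0 | -a-> t2
  t2 = c.0 | -c-> t3
  t3 = 0 | ·
Coarsest stable partition (strong bisimilarity classes):
  B0 = {s0, t0}
  B1 = {s1, t1}
  B2 = {s2, t2}
  B3 = {s3, t3}
s0 ∈ B0, t0 ∈ B0 → same block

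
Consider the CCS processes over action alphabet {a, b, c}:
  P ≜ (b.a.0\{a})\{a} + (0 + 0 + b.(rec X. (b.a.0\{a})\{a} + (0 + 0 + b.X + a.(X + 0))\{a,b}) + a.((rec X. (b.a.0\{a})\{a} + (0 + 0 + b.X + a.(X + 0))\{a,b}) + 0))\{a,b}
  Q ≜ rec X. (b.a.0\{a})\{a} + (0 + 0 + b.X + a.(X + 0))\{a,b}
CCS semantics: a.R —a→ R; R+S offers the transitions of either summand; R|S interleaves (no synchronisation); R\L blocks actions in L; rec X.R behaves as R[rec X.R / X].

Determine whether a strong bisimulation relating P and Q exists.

YES

Reachable graph of P (2 states):
  p0 = (b.a.0\{a})\{a} + (0 + 0 + b.(rec X. (b.a.0\{a})\{a} + (0 + 0 + b.X + a.(X + 0))\{a,b}) + a.((rec X. (b.a.0\{a})\{a} + (0 + 0 + b.X + a.(X + 0))\{a,b}) + 0))\{a,b} has moves ··b··> p1
  p1 = (a.0\{a})\{a} has moves ∅
Reachable graph of Q (2 states):
  q0 = rec X. (b.a.0\{a})\{a} + (0 + 0 + b.X + a.(X + 0))\{a,b} has moves ··b··> q1
  q1 = (a.0\{a})\{a} has moves ∅
Partition-refinement fixed point:
  B0 = {p0, q0}
  B1 = {p1, q1}
p0 ∈ B0, q0 ∈ B0 → same block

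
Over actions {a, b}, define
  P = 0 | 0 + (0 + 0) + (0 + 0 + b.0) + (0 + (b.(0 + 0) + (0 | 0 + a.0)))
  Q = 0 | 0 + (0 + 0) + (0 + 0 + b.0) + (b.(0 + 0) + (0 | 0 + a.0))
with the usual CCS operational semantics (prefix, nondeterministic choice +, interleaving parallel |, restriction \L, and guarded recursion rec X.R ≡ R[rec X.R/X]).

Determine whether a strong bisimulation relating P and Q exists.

P's transition system — 3 states:
  s0 = 0 | 0 + (0 + 0) + (0 + 0 + b.0) + (0 + (b.(0 + 0) + (0 | 0 + a.0))) has moves --a--▸ s1, --b--▸ s1, --b--▸ s2
  s1 = 0 has moves deadlocked
  s2 = 0 + 0 has moves deadlocked
Q's transition system — 3 states:
  t0 = 0 | 0 + (0 + 0) + (0 + 0 + b.0) + (b.(0 + 0) + (0 | 0 + a.0)) has moves --a--▸ t1, --b--▸ t1, --b--▸ t2
  t1 = 0 has moves deadlocked
  t2 = 0 + 0 has moves deadlocked
Coarsest stable partition (strong bisimilarity classes):
  B0 = {s0, t0}
  B1 = {s1, s2, t1, t2}
s0 ∈ B0, t0 ∈ B0 → same block

bisimilar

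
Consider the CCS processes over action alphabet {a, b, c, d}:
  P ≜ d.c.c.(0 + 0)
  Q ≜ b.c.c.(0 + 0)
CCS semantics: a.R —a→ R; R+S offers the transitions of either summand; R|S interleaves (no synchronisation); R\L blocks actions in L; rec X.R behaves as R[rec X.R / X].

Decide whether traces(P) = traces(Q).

P's transition system — 4 states:
  m0 = d.c.c.(0 + 0) has moves ··d··> m1
  m1 = c.c.(0 + 0) has moves ··c··> m2
  m2 = c.(0 + 0) has moves ··c··> m3
  m3 = 0 + 0 has moves ∅
Q's transition system — 4 states:
  n0 = b.c.c.(0 + 0) has moves ··b··> n1
  n1 = c.c.(0 + 0) has moves ··c··> n2
  n2 = c.(0 + 0) has moves ··c··> n3
  n3 = 0 + 0 has moves ∅
Trace ⟨d⟩ through P, begin at {m0}:
  step 1 (d): {m1}
  — P admits the full trace.
Trace ⟨d⟩ through Q, begin at {n0}:
  step 1 (d): ∅ (Q stuck)

NO — witness ⟨d⟩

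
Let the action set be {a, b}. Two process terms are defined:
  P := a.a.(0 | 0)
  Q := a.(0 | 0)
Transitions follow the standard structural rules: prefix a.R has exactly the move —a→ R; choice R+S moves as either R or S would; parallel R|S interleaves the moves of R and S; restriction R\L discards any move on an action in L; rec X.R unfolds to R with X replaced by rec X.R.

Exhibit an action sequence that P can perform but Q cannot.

P's transition system — 3 states:
  m0 = a.a.(0 | 0) → —a→ m1
  m1 = a.(0 | 0) → —a→ m2
  m2 = 0 | 0 → ∅
Q's transition system — 2 states:
  n0 = a.(0 | 0) → —a→ n1
  n1 = 0 | 0 → ∅
Executing aa from P (initial set {m0}):
  step 1 (a): {m1}
  step 2 (a): {m2}
  — P admits the full trace.
Executing aa from Q (initial set {n0}):
  step 1 (a): {n1}
  step 2 (a): ∅ (Q stuck)

aa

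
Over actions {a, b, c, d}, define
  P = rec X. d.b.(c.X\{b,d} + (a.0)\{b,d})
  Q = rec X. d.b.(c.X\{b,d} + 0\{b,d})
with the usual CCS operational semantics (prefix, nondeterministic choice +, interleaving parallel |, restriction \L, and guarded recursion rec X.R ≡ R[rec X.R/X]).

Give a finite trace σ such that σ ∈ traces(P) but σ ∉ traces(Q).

dba

LTS(P): 5 reachable states
  m0 = rec X. d.b.(c.X\{b,d} + (a.0)\{b,d}) → -d-> m1
  m1 = b.(c.(rec X. d.b.(c.X\{b,d} + (a.0)\{b,d}))\{b,d} + (a.0)\{b,d}) → -b-> m2
  m2 = c.(rec X. d.b.(c.X\{b,d} + (a.0)\{b,d}))\{b,d} + (a.0)\{b,d} → -a-> m3, -c-> m4
  m3 = 0\{b,d} → ·
  m4 = (rec X. d.b.(c.X\{b,d} + (a.0)\{b,d}))\{b,d} → ·
LTS(Q): 4 reachable states
  n0 = rec X. d.b.(c.X\{b,d} + 0\{b,d}) → -d-> n1
  n1 = b.(c.(rec X. d.b.(c.X\{b,d} + 0\{b,d}))\{b,d} + 0\{b,d}) → -b-> n2
  n2 = c.(rec X. d.b.(c.X\{b,d} + 0\{b,d}))\{b,d} + 0\{b,d} → -c-> n3
  n3 = (rec X. d.b.(c.X\{b,d} + 0\{b,d}))\{b,d} → ·
Trace ⟨dba⟩ through P, begin at {m0}:
  step 1 (d): {m1}
  step 2 (b): {m2}
  step 3 (a): {m3}
  ✓ P
Trace ⟨dba⟩ through Q, begin at {n0}:
  step 1 (d): {n1}
  step 2 (b): {n2}
  step 3 (a): no successor for Q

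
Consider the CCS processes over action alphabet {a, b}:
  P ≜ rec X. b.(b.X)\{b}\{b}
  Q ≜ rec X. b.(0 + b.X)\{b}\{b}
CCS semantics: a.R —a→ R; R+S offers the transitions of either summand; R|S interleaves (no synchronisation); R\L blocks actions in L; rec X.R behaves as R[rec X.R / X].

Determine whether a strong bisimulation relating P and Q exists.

YES

LTS(P): 2 reachable states
  p0 = rec X. b.(b.X)\{b}\{b} has moves ··b··> p1
  p1 = (b.(rec X. b.(b.X)\{b}\{b}))\{b}\{b} has moves stopped
LTS(Q): 2 reachable states
  q0 = rec X. b.(0 + b.X)\{b}\{b} has moves ··b··> q1
  q1 = (0 + b.(rec X. b.(0 + b.X)\{b}\{b}))\{b}\{b} has moves stopped
Partition-refinement fixed point:
  B0 = {p0, q0}
  B1 = {p1, q1}
p0 ∈ B0, q0 ∈ B0 → same block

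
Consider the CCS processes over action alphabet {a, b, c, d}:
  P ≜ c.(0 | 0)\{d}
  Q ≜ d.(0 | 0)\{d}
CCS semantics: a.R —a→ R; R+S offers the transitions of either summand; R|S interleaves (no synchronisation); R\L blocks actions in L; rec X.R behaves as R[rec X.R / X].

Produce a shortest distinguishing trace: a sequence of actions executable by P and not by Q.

c

P's transition system — 2 states:
  u0 = c.(0 | 0)\{d} :: —c→ u1
  u1 = (0 | 0)\{d} :: (no moves)
Q's transition system — 2 states:
  v0 = d.(0 | 0)\{d} :: —d→ v1
  v1 = (0 | 0)\{d} :: (no moves)
Executing c from P (initial set {u0}):
  step 1 (c): {u1}
  P completes σ.
Executing c from Q (initial set {v0}):
  step 1 (c): ∅  — Q cannot continue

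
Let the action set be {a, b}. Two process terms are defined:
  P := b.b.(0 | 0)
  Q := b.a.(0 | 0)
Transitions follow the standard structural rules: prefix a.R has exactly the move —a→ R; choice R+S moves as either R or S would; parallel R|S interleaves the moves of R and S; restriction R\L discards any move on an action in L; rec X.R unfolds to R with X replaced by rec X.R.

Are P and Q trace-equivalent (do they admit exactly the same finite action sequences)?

P's transition system — 3 states:
  m0 = b.b.(0 | 0) | --b--▸ m1
  m1 = b.(0 | 0) | --b--▸ m2
  m2 = 0 | 0 | stopped
Q's transition system — 3 states:
  n0 = b.a.(0 | 0) | --b--▸ n1
  n1 = a.(0 | 0) | --a--▸ n2
  n2 = 0 | 0 | stopped
Run σ = ⟨bb⟩ on P: start {m0}
  after b @ step 1: {m1}
  after b @ step 2: {m2}
  — P admits the full trace.
Run σ = ⟨bb⟩ on Q: start {n0}
  after b @ step 1: {n1}
  after b @ step 2: ∅ (Q stuck)

NO — witness ⟨bb⟩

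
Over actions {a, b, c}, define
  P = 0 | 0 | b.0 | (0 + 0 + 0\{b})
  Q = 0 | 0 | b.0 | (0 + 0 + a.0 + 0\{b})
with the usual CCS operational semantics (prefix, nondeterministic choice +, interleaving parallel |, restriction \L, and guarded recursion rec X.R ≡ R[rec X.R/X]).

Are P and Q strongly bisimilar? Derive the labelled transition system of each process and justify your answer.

LTS(P): 2 reachable states
  u0 = 0 | 0 | b.0 | (0 + 0 + 0\{b}) ⊢ -b-> u1
  u1 = 0 | 0 | 0 | (0 + 0 + 0\{b}) ⊢ ∅
LTS(Q): 4 reachable states
  v0 = 0 | 0 | b.0 | (0 + 0 + a.0 + 0\{b}) ⊢ -a-> v1, -b-> v2
  v1 = 0 | 0 | b.0 | 0 ⊢ -b-> v3
  v2 = 0 | 0 | 0 | (0 + 0 + a.0 + 0\{b}) ⊢ -a-> v3
  v3 = 0 | 0 | 0 | 0 ⊢ ∅
Partition-refinement fixed point:
  B0 = {u0, v1}
  B1 = {u1, v3}
  B2 = {v0}
  B3 = {v2}
u0 ∈ B0, v0 ∈ B2 → different blocks

NO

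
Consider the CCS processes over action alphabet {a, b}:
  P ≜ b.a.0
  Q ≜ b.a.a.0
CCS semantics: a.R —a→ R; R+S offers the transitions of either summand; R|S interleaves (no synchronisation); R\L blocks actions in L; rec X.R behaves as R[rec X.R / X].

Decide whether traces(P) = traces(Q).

trace-distinct — witness ⟨baa⟩

Reachable graph of P (3 states):
  u0 = b.a.0 :: --b--▸ u1
  u1 = a.0 :: --a--▸ u2
  u2 = 0 :: stopped
Reachable graph of Q (4 states):
  v0 = b.a.a.0 :: --b--▸ v1
  v1 = a.a.0 :: --a--▸ v2
  v2 = a.0 :: --a--▸ v3
  v3 = 0 :: stopped
Trace ⟨baa⟩ through Q, begin at {v0}:
  after b @ step 1: {v1}
  after a @ step 2: {v2}
  after a @ step 3: {v3}
  — Q admits the full trace.
Trace ⟨baa⟩ through P, begin at {u0}:
  after b @ step 1: {u1}
  after a @ step 2: {u2}
  after a @ step 3: no successor for P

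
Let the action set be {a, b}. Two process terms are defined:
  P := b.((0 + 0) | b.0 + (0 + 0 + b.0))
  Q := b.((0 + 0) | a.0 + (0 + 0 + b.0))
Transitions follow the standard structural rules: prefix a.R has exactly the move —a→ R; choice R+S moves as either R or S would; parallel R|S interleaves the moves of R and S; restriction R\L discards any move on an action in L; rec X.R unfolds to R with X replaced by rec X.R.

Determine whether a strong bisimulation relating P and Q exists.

Reachable graph of P (4 states):
  p0 = b.((0 + 0) | b.0 + (0 + 0 + b.0)) | =b=> p1
  p1 = (0 + 0) | b.0 + (0 + 0 + b.0) | =b=> p2, =b=> p3
  p2 = (0 + 0) | 0 | (no moves)
  p3 = 0 | (no moves)
Reachable graph of Q (4 states):
  q0 = b.((0 + 0) | a.0 + (0 + 0 + b.0)) | =b=> q1
  q1 = (0 + 0) | a.0 + (0 + 0 + b.0) | =a=> q2, =b=> q3
  q2 = (0 + 0) | 0 | (no moves)
  q3 = 0 | (no moves)
Partition-refinement fixed point:
  B0 = {p0}
  B1 = {p1}
  B2 = {p2, p3, q2, q3}
  B3 = {q0}
  B4 = {q1}
p0 ∈ B0, q0 ∈ B3 → different blocks

NO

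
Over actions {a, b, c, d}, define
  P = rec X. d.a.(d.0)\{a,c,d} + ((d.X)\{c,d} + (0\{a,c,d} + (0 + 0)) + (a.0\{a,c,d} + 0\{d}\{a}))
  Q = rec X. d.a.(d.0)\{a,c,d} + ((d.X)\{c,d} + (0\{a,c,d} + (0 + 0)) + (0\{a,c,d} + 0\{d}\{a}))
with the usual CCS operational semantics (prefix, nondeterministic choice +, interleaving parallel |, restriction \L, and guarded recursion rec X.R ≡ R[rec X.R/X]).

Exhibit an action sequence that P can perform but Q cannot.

Reachable graph of P (4 states):
  p0 = rec X. d.a.(d.0)\{a,c,d} + ((d.X)\{c,d} + (0\{a,c,d} + (0 + 0)) + (a.0\{a,c,d} + 0\{d}\{a})) | ··a··> p1, ··d··> p2
  p1 = 0\{a,c,d} | stopped
  p2 = a.(d.0)\{a,c,d} | ··a··> p3
  p3 = (d.0)\{a,c,d} | stopped
Reachable graph of Q (3 states):
  q0 = rec X. d.a.(d.0)\{a,c,d} + ((d.X)\{c,d} + (0\{a,c,d} + (0 + 0)) + (0\{a,c,d} + 0\{d}\{a})) | ··d··> q1
  q1 = a.(d.0)\{a,c,d} | ··a··> q2
  q2 = (d.0)\{a,c,d} | stopped
Executing a from P (initial set {p0}):
  step 1 (a): {p1}
  ✓ P
Executing a from Q (initial set {q0}):
  step 1 (a): ∅ (Q stuck)

a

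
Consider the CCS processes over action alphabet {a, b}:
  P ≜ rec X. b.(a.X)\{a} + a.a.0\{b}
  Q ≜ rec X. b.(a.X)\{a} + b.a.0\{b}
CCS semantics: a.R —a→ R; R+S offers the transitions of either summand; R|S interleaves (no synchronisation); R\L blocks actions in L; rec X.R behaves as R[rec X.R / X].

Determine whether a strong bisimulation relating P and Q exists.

P ≁ Q

LTS(P): 4 reachable states
  s0 = rec X. b.(a.X)\{a} + a.a.0\{b} :: -a-> s1, -b-> s2
  s1 = a.0\{b} :: -a-> s3
  s2 = (a.(rec X. b.(a.X)\{a} + a.a.0\{b}))\{a} :: ·
  s3 = 0\{b} :: ·
LTS(Q): 4 reachable states
  t0 = rec X. b.(a.X)\{a} + b.a.0\{b} :: -b-> t1, -b-> t2
  t1 = (a.(rec X. b.(a.X)\{a} + b.a.0\{b}))\{a} :: ·
  t2 = a.0\{b} :: -a-> t3
  t3 = 0\{b} :: ·
Bisimilarity quotient blocks:
  B0 = {s0}
  B1 = {s2, s3, t1, t3}
  B2 = {s1, t2}
  B3 = {t0}
s0 ∈ B0, t0 ∈ B3 → different blocks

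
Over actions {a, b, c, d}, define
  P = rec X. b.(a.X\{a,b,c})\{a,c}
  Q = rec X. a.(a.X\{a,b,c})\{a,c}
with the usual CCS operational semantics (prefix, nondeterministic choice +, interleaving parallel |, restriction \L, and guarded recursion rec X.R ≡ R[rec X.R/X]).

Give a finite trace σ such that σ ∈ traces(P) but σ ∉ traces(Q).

b

LTS(P): 2 reachable states
  s0 = rec X. b.(a.X\{a,b,c})\{a,c} | ··b··> s1
  s1 = (a.(rec X. b.(a.X\{a,b,c})\{a,c})\{a,b,c})\{a,c} | deadlocked
LTS(Q): 2 reachable states
  t0 = rec X. a.(a.X\{a,b,c})\{a,c} | ··a··> t1
  t1 = (a.(rec X. a.(a.X\{a,b,c})\{a,c})\{a,b,c})\{a,c} | deadlocked
Executing b from P (initial set {s0}):
  step 1 (b): {s1}
  P completes σ.
Executing b from Q (initial set {t0}):
  step 1 (b): no successor for Q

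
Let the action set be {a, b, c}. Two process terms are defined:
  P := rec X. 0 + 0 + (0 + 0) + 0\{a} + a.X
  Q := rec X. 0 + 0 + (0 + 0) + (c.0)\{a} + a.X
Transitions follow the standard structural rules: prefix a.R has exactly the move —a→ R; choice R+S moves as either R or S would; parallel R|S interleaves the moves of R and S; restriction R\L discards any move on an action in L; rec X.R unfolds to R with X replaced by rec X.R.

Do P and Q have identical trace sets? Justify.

trace-distinct — witness ⟨c⟩

P's transition system — 1 states:
  s0 = rec X. 0 + 0 + (0 + 0) + 0\{a} + a.X has moves ··a··> s0
Q's transition system — 2 states:
  t0 = rec X. 0 + 0 + (0 + 0) + (c.0)\{a} + a.X has moves ··a··> t0, ··c··> t1
  t1 = 0\{a} has moves deadlocked
Trace ⟨c⟩ through Q, begin at {t0}:
  step 1 (c): {t1}
  ✓ Q
Trace ⟨c⟩ through P, begin at {s0}:
  step 1 (c): ∅ (P stuck)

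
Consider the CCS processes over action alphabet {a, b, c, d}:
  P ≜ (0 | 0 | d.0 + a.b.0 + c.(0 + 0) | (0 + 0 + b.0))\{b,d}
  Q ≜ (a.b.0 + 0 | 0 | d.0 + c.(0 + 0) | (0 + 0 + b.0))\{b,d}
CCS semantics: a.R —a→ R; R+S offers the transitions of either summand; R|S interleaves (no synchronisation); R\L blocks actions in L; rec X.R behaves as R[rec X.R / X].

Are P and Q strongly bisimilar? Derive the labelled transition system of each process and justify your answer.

YES

P's transition system — 3 states:
  p0 = (0 | 0 | d.0 + a.b.0 + c.(0 + 0) | (0 + 0 + b.0))\{b,d} ⊢ =a=> p1, =c=> p2
  p1 = (b.0)\{b,d} ⊢ (no moves)
  p2 = ((0 + 0) | (0 + 0 + b.0))\{b,d} ⊢ (no moves)
Q's transition system — 3 states:
  q0 = (a.b.0 + 0 | 0 | d.0 + c.(0 + 0) | (0 + 0 + b.0))\{b,d} ⊢ =a=> q1, =c=> q2
  q1 = (b.0)\{b,d} ⊢ (no moves)
  q2 = ((0 + 0) | (0 + 0 + b.0))\{b,d} ⊢ (no moves)
Coarsest stable partition (strong bisimilarity classes):
  B0 = {p0, q0}
  B1 = {p1, p2, q1, q2}
p0 ∈ B0, q0 ∈ B0 → same block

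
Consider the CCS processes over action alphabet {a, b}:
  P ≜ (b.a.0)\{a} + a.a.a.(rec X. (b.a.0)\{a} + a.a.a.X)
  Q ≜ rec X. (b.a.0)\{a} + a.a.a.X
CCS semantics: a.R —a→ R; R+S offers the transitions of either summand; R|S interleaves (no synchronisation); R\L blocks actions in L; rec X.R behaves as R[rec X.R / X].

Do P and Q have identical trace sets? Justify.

traces(P) = traces(Q)

LTS(P): 5 reachable states
  m0 = (b.a.0)\{a} + a.a.a.(rec X. (b.a.0)\{a} + a.a.a.X) ⊢ ··a··> m1, ··b··> m2
  m1 = a.a.(rec X. (b.a.0)\{a} + a.a.a.X) ⊢ ··a··> m3
  m2 = (a.0)\{a} ⊢ stopped
  m3 = a.(rec X. (b.a.0)\{a} + a.a.a.X) ⊢ ··a··> m4
  m4 = rec X. (b.a.0)\{a} + a.a.a.X ⊢ ··a··> m1, ··b··> m2
LTS(Q): 4 reachable states
  n0 = rec X. (b.a.0)\{a} + a.a.a.X ⊢ ··a··> n1, ··b··> n2
  n1 = a.a.(rec X. (b.a.0)\{a} + a.a.a.X) ⊢ ··a··> n3
  n2 = (a.0)\{a} ⊢ stopped
  n3 = a.(rec X. (b.a.0)\{a} + a.a.a.X) ⊢ ··a··> n0
Coarsest stable partition (strong bisimilarity classes):
  B0 = {m0, m4, n0}
  B1 = {m1, n1}
  B2 = {m3, n3}
  B3 = {m2, n2}
m0 ∈ B0, n0 ∈ B0 → same block
Bisimilar ⇒ trace-equivalent.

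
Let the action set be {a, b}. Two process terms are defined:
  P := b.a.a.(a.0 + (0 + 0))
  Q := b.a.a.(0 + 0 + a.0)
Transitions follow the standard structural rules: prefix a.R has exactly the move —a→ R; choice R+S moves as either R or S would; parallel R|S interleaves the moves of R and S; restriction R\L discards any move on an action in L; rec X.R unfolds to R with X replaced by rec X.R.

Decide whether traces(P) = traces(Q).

YES

P's transition system — 5 states:
  s0 = b.a.a.(a.0 + (0 + 0)) | =b=> s1
  s1 = a.a.(a.0 + (0 + 0)) | =a=> s2
  s2 = a.(a.0 + (0 + 0)) | =a=> s3
  s3 = a.0 + (0 + 0) | =a=> s4
  s4 = 0 | stopped
Q's transition system — 5 states:
  t0 = b.a.a.(0 + 0 + a.0) | =b=> t1
  t1 = a.a.(0 + 0 + a.0) | =a=> t2
  t2 = a.(0 + 0 + a.0) | =a=> t3
  t3 = 0 + 0 + a.0 | =a=> t4
  t4 = 0 | stopped
Bisimilarity quotient blocks:
  B0 = {s0, t0}
  B1 = {s1, t1}
  B2 = {s2, t2}
  B3 = {s3, t3}
  B4 = {s4, t4}
s0 ∈ B0, t0 ∈ B0 → same block
Bisimilar ⇒ trace-equivalent.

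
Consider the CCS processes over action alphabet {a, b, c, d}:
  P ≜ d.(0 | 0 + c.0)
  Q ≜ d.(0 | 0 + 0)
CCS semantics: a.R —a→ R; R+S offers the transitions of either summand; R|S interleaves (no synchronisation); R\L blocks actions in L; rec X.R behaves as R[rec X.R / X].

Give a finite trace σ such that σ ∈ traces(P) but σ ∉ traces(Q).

dc

P's transition system — 3 states:
  u0 = d.(0 | 0 + c.0) has moves ··d··> u1
  u1 = 0 | 0 + c.0 has moves ··c··> u2
  u2 = 0 has moves ·
Q's transition system — 2 states:
  v0 = d.(0 | 0 + 0) has moves ··d··> v1
  v1 = 0 | 0 + 0 has moves ·
Run σ = ⟨dc⟩ on P: start {u0}
  [1] d ⇒ {u1}
  [2] c ⇒ {u2}
  P completes σ.
Run σ = ⟨dc⟩ on Q: start {v0}
  [1] d ⇒ {v1}
  [2] c ⇒ ∅  — Q cannot continue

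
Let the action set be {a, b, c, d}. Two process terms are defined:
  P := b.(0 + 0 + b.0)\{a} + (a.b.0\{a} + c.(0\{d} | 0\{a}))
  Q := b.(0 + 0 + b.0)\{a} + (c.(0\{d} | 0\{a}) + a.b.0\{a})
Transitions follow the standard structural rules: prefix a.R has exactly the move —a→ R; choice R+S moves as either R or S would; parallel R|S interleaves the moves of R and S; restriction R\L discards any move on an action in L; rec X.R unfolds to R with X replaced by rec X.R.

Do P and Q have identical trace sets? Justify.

LTS(P): 5 reachable states
  p0 = b.(0 + 0 + b.0)\{a} + (a.b.0\{a} + c.(0\{d} | 0\{a})) has moves -a-> p1, -b-> p2, -c-> p3
  p1 = b.0\{a} has moves -b-> p4
  p2 = (0 + 0 + b.0)\{a} has moves -b-> p4
  p3 = 0\{d} | 0\{a} has moves deadlocked
  p4 = 0\{a} has moves deadlocked
LTS(Q): 5 reachable states
  q0 = b.(0 + 0 + b.0)\{a} + (c.(0\{d} | 0\{a}) + a.b.0\{a}) has moves -a-> q1, -b-> q2, -c-> q3
  q1 = b.0\{a} has moves -b-> q4
  q2 = (0 + 0 + b.0)\{a} has moves -b-> q4
  q3 = 0\{d} | 0\{a} has moves deadlocked
  q4 = 0\{a} has moves deadlocked
Partition-refinement fixed point:
  B0 = {p0, q0}
  B1 = {p1, p2, q1, q2}
  B2 = {p3, p4, q3, q4}
p0 ∈ B0, q0 ∈ B0 → same block
Bisimilar ⇒ trace-equivalent.

traces(P) = traces(Q)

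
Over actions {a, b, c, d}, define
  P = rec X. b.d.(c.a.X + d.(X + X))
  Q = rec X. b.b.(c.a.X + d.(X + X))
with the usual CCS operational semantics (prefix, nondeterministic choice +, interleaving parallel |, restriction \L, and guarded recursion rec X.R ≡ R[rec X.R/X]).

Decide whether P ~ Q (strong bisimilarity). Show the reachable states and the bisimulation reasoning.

NO

LTS(P): 5 reachable states
  p0 = rec X. b.d.(c.a.X + d.(X + X)) :: -b-> p1
  p1 = d.(c.a.(rec X. b.d.(c.a.X + d.(X + X))) + d.((rec X. b.d.(c.a.X + d.(X + X))) + (rec X. b.d.(c.a.X + d.(X + X))))) :: -d-> p2
  p2 = c.a.(rec X. b.d.(c.a.X + d.(X + X))) + d.((rec X. b.d.(c.a.X + d.(X + X))) + (rec X. b.d.(c.a.X + d.(X + X)))) :: -c-> p3, -d-> p4
  p3 = a.(rec X. b.d.(c.a.X + d.(X + X))) :: -a-> p0
  p4 = (rec X. b.d.(c.a.X + d.(X + X))) + (rec X. b.d.(c.a.X + d.(X + X))) :: -b-> p1
LTS(Q): 5 reachable states
  q0 = rec X. b.b.(c.a.X + d.(X + X)) :: -b-> q1
  q1 = b.(c.a.(rec X. b.b.(c.a.X + d.(X + X))) + d.((rec X. b.b.(c.a.X + d.(X + X))) + (rec X. b.b.(c.a.X + d.(X + X))))) :: -b-> q2
  q2 = c.a.(rec X. b.b.(c.a.X + d.(X + X))) + d.((rec X. b.b.(c.a.X + d.(X + X))) + (rec X. b.b.(c.a.X + d.(X + X)))) :: -c-> q3, -d-> q4
  q3 = a.(rec X. b.b.(c.a.X + d.(X + X))) :: -a-> q0
  q4 = (rec X. b.b.(c.a.X + d.(X + X))) + (rec X. b.b.(c.a.X + d.(X + X))) :: -b-> q1
Partition-refinement fixed point:
  B0 = {p0, p4}
  B1 = {p1}
  B2 = {p2}
  B3 = {p3}
  B4 = {q0, q4}
  B5 = {q1}
  B6 = {q2}
  B7 = {q3}
p0 ∈ B0, q0 ∈ B4 → different blocks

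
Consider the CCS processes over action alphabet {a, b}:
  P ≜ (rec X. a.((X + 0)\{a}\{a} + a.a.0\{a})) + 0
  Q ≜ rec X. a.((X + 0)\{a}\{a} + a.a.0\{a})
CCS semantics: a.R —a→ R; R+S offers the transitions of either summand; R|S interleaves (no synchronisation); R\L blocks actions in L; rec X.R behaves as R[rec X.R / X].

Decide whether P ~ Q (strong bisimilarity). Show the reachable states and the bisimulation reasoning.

P's transition system — 4 states:
  p0 = (rec X. a.((X + 0)\{a}\{a} + a.a.0\{a})) + 0 ⊢ —a→ p1
  p1 = ((rec X. a.((X + 0)\{a}\{a} + a.a.0\{a})) + 0)\{a}\{a} + a.a.0\{a} ⊢ —a→ p2
  p2 = a.0\{a} ⊢ —a→ p3
  p3 = 0\{a} ⊢ ·
Q's transition system — 4 states:
  q0 = rec X. a.((X + 0)\{a}\{a} + a.a.0\{a}) ⊢ —a→ q1
  q1 = ((rec X. a.((X + 0)\{a}\{a} + a.a.0\{a})) + 0)\{a}\{a} + a.a.0\{a} ⊢ —a→ q2
  q2 = a.0\{a} ⊢ —a→ q3
  q3 = 0\{a} ⊢ ·
Bisimilarity quotient blocks:
  B0 = {p0, q0}
  B1 = {p1, q1}
  B2 = {p2, q2}
  B3 = {p3, q3}
p0 ∈ B0, q0 ∈ B0 → same block

YES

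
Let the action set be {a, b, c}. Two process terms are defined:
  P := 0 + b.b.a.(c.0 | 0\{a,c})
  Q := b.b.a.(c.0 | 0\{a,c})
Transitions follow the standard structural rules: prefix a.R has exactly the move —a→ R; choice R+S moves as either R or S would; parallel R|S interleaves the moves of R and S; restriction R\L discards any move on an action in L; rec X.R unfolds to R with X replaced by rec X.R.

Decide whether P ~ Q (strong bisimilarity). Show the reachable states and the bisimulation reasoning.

LTS(P): 5 reachable states
  u0 = 0 + b.b.a.(c.0 | 0\{a,c}) :: ··b··> u1
  u1 = b.a.(c.0 | 0\{a,c}) :: ··b··> u2
  u2 = a.(c.0 | 0\{a,c}) :: ··a··> u3
  u3 = c.0 | 0\{a,c} :: ··c··> u4
  u4 = 0 | 0\{a,c} :: deadlocked
LTS(Q): 5 reachable states
  v0 = b.b.a.(c.0 | 0\{a,c}) :: ··b··> v1
  v1 = b.a.(c.0 | 0\{a,c}) :: ··b··> v2
  v2 = a.(c.0 | 0\{a,c}) :: ··a··> v3
  v3 = c.0 | 0\{a,c} :: ··c··> v4
  v4 = 0 | 0\{a,c} :: deadlocked
Bisimilarity quotient blocks:
  B0 = {u0, v0}
  B1 = {u1, v1}
  B2 = {u2, v2}
  B3 = {u3, v3}
  B4 = {u4, v4}
u0 ∈ B0, v0 ∈ B0 → same block

YES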